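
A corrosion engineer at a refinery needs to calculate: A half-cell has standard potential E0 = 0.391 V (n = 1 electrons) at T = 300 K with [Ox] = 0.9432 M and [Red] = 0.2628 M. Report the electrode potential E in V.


Apply the Nernst equation: E = E0 + (RT/nF)*ln([Ox]/[Red])
Step 1: RT/nF = 8.314*300/(1*96485) = 0.02585065 V
Step 2: [Ox]/[Red] = 0.9432/0.2628 = 3.589041
Step 3: ln(3.589041) = 1.277885
Step 4: correction = 0.02585065 * 1.277885 = 0.033 V
E = 0.391 + 0.033 = 0.424 V

0.424 V


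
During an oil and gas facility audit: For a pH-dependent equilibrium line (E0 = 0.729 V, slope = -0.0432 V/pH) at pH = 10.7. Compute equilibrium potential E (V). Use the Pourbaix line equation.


Apply the Pourbaix line equation: E = E0 + slope*pH
E = 0.729 + (-0.0432)*10.7 = 0.729 + (-0.46224) = 0.26676 V
Rounded to 4 decimal places: E = 0.2668 V

0.2668 V


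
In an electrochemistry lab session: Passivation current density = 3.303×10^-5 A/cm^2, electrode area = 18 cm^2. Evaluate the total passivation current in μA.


I = i_pass * A, then convert A → μA (×10^6)
I = 3.303×10^-5 * 18 * 10^6 = 594.54 μA

594.54 μA


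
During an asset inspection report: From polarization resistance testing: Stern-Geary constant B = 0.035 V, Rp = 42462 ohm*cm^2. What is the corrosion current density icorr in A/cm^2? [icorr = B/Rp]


Apply the Stern-Geary relation: icorr = B / Rp
icorr = 0.035 / 42462 = 8.243×10^-7 A/cm^2

8.243×10^-7 A/cm^2


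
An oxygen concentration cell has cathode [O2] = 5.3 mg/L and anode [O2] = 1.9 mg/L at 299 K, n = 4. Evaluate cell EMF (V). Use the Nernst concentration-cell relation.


Apply the Nernst concentration-cell relation: E = (RT/nF)*ln(C_cathode/C_anode)
RT/nF = 8.314*299/(4*96485) = 0.00644112 V
ln(5.3/1.9) = 1.02585
E = 0.00644112 * 1.02585 = 0.00661 V

0.00661 V


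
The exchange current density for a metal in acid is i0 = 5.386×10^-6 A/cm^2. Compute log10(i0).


i0 = 5.386×10^-6 A/cm^2
log10(i0) = -5.269

-5.269


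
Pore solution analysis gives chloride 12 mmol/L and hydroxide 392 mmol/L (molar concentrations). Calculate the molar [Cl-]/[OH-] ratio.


Threshold parameter = [Cl-] / [OH-] (molar basis; both in mmol/L, so units cancel)
Ratio = 12 / 392 = 0.03

0.03


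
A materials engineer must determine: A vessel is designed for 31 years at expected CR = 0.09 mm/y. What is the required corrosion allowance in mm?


Corrosion allowance = CR × design life
CA = 0.09 * 31 = 2.79 mm

2.79 mm


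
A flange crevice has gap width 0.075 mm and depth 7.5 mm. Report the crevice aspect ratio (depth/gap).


Aspect ratio = depth / gap
Ratio = 7.5 / 0.075 = 100.0

100.0


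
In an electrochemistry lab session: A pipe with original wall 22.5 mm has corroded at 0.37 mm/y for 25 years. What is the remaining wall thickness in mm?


Remaining wall = original − CR × time
t = 22.5 − 0.37*25 = 22.5 − 9.25 = 13.25 mm

13.25 mm


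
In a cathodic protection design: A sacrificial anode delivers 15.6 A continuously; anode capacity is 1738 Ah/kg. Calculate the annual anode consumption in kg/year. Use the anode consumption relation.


Annual consumption = current * hours per year / capacity
Rate = 15.6 * 8760 / 1738 = 78.6 kg/year

78.6 kg/year


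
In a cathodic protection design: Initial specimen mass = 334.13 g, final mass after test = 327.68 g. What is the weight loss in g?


Weight loss = initial − final
WL = 334.13 − 327.68 = 6.45 g

6.45 g


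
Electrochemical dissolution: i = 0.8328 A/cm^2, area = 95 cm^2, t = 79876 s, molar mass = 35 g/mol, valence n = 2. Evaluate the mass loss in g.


Apply Faraday's law: m = i*A*t*M / (n*F)
Total charge passed Q = i*A*t = 0.8328*95*79876 = 6319469.616 C
m = Q*M/(n*F) = 6319469.616*35/(2*96485) = 1146.196 g

1146.196 g


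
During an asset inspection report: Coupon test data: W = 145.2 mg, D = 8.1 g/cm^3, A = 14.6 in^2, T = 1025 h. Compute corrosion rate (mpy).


Apply the mpy weight-loss relation: CR = 534 * W / (D * A * T)
Numerator: 534 * 145.2 = 77536.8
Denominator: 8.1 * 14.6 * 1025 = 121216.5
CR = 77536.8 / 121216.5 = 0.6397 mpy

0.6397 mpy


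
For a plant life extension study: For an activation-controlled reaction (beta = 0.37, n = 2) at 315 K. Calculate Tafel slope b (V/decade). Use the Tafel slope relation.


Apply the Tafel slope relation: b = 2.303*R*T/(beta*n*F)
Numerator: 2.303 * 8.314 * 315 = 6031.35
Denominator: 0.37 * 2 * 96485 = 71398.9
b = 6031.35 / 71398.9 = 0.084 V/decade

0.084 V/decade


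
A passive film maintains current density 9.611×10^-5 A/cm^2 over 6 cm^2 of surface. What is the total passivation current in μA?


I = i_pass * A, then convert A → μA (×10^6)
I = 9.611×10^-5 * 6 * 10^6 = 576.66 μA

576.66 μA


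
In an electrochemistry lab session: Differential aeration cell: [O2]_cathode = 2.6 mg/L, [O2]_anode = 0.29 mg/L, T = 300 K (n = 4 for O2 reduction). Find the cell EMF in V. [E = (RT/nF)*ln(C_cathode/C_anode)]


Apply the Nernst concentration-cell relation: E = (RT/nF)*ln(C_cathode/C_anode)
RT/nF = 8.314*300/(4*96485) = 0.00646266 V
ln(2.6/0.29) = 2.19339
E = 0.00646266 * 2.19339 = 0.01418 V

0.01418 V


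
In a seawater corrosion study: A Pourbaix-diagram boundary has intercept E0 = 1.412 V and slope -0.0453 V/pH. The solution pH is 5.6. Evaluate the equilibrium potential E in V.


Apply the Pourbaix line equation: E = E0 + slope*pH
E = 1.412 + (-0.0453)*5.6 = 1.412 + (-0.25368) = 1.15832 V
Rounded to 4 decimal places: E = 1.1583 V

1.1583 V


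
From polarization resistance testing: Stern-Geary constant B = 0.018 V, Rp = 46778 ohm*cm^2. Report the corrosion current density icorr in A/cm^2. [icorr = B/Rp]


Apply the Stern-Geary relation: icorr = B / Rp
icorr = 0.018 / 46778 = 3.848×10^-7 A/cm^2

3.848×10^-7 A/cm^2


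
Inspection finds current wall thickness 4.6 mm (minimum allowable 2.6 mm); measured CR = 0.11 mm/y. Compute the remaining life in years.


Apply the remaining-life relation: RL = (t_current − t_min) / CR
RL = (4.6 − 2.6) / 0.11 = 2.0 / 0.11 = 18.2 years

18.2 years


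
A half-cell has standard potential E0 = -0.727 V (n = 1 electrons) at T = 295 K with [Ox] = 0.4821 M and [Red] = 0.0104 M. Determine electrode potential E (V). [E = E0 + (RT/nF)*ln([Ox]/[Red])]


Apply the Nernst equation: E = E0 + (RT/nF)*ln([Ox]/[Red])
Step 1: RT/nF = 8.314*295/(1*96485) = 0.02541981 V
Step 2: [Ox]/[Red] = 0.4821/0.0104 = 46.355769
Step 3: ln(46.355769) = 3.836346
Step 4: correction = 0.02541981 * 3.836346 = 0.098 V
E = -0.727 + 0.098 = -0.629 V

-0.629 V


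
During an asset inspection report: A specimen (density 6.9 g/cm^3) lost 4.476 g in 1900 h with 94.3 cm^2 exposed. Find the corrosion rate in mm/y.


Apply the mm/y weight-loss relation: CR = 87600 * W / (D * A * T)
Numerator: 87600 * 4.476 = 392097.6
Denominator: 6.9 * 94.3 * 1900 = 1236273.0
CR = 392097.6 / 1236273.0 = 0.31716 mm/y

0.31716 mm/y


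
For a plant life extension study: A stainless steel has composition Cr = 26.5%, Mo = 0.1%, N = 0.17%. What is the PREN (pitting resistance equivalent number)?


Apply the PREN formula: PREN = Cr + 3.3*Mo + 16*N
PREN = 26.5 + 3.3*0.1 + 16*0.17
PREN = 26.5 + 0.33 + 2.72 = 29.55

29.55


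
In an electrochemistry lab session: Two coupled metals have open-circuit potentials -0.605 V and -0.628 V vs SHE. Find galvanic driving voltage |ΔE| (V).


Driving voltage is the absolute potential difference.
|ΔE| = |-0.605 − (-0.628)| = 0.023 V

0.023 V


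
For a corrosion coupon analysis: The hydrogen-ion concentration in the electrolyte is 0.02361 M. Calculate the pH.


pH = −log10[H+]
pH = −log10(0.02361) = 1.63

1.63


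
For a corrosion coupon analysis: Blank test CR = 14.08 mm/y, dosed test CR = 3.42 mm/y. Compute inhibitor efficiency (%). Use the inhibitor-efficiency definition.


Apply the inhibitor-efficiency definition: IE = (CR_blank − CR_inh)/CR_blank × 100
IE = (14.08 − 3.42) / 14.08 × 100
IE = 10.66 / 14.08 × 100 = 75.7 %

75.7 %


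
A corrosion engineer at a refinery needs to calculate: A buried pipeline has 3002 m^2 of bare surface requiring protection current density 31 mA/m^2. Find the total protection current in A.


I = area * current density, then convert mA → A (÷1000)
I = 3002 * 31 / 1000 = 93.06 A

93.06 A


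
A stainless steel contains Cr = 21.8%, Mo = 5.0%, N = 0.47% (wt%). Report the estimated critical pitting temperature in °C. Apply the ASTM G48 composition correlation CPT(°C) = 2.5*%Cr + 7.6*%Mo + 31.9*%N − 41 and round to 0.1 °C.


Apply the ASTM G48 empirical CPT estimate: CPT(°C) = 2.5*%Cr + 7.6*%Mo + 31.9*%N − 41
2.5*21.8 = 54.5; 7.6*5.0 = 38; 31.9*0.47 = 14.993
CPT = 54.5 + 38 + 14.993 − 41 = 66.493 °C
Rounded to 0.1 °C: CPT ≈ 66.5 °C

66.5 °C


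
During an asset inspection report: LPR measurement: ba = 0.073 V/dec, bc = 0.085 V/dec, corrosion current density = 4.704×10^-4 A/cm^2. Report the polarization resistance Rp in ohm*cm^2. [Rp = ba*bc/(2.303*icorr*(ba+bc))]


Apply the Stern-Geary equation: Rp = ba*bc / (2.303*icorr*(ba+bc))
ba*bc = 0.073*0.085 = 0.006205
ba+bc = 0.158; 2.303*icorr*(ba+bc) = 2.303*4.704×10^-4*0.158 = 1.7116633×10^-4
Rp = 0.006205 / 1.7116633×10^-4 = 36.3 ohm*cm^2

36.3 ohm*cm^2


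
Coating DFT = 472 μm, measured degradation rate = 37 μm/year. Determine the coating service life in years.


Service life = thickness / degradation rate
Life = 472 / 37 = 12.8 years

12.8 years


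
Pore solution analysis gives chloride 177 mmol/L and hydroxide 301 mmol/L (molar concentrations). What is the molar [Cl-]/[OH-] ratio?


Threshold parameter = [Cl-] / [OH-] (molar basis; both in mmol/L, so units cancel)
Ratio = 177 / 301 = 0.59

0.59


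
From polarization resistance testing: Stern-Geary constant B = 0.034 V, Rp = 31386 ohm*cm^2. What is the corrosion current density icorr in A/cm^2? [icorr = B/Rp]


Apply the Stern-Geary relation: icorr = B / Rp
icorr = 0.034 / 31386 = 1.083×10^-6 A/cm^2

1.083×10^-6 A/cm^2


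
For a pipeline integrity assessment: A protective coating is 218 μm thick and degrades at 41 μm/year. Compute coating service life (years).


Service life = thickness / degradation rate
Life = 218 / 41 = 5.3 years

5.3 years


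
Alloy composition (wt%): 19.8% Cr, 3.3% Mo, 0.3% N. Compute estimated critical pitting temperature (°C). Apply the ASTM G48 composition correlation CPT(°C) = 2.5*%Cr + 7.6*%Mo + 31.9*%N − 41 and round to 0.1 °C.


Apply the ASTM G48 empirical CPT estimate: CPT(°C) = 2.5*%Cr + 7.6*%Mo + 31.9*%N − 41
2.5*19.8 = 49.5; 7.6*3.3 = 25.08; 31.9*0.3 = 9.57
CPT = 49.5 + 25.08 + 9.57 − 41 = 43.15 °C
Rounded to 0.1 °C: CPT ≈ 43.2 °C

43.2 °C


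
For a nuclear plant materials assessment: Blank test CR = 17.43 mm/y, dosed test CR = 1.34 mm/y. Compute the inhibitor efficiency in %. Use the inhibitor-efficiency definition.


Apply the inhibitor-efficiency definition: IE = (CR_blank − CR_inh)/CR_blank × 100
IE = (17.43 − 1.34) / 17.43 × 100
IE = 16.09 / 17.43 × 100 = 92.3 %

92.3 %


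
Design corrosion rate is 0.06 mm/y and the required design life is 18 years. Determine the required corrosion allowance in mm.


Corrosion allowance = CR × design life
CA = 0.06 * 18 = 1.08 mm

1.08 mm


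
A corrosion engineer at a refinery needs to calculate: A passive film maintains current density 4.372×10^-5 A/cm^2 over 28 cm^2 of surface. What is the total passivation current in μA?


I = i_pass * A, then convert A → μA (×10^6)
I = 4.372×10^-5 * 28 * 10^6 = 1224.16 μA

1224.16 μA


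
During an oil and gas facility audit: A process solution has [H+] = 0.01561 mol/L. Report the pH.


pH = −log10[H+]
pH = −log10(0.01561) = 1.81

1.81


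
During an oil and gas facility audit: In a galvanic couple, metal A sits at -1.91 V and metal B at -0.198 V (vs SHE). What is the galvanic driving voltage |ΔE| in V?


Driving voltage is the absolute potential difference.
|ΔE| = |-1.91 − (-0.198)| = 1.712 V

1.712 V


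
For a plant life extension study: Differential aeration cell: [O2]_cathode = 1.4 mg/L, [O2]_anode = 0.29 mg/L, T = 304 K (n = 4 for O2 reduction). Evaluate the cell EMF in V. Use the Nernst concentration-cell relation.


Apply the Nernst concentration-cell relation: E = (RT/nF)*ln(C_cathode/C_anode)
RT/nF = 8.314*304/(4*96485) = 0.00654883 V
ln(1.4/0.29) = 1.57435
E = 0.00654883 * 1.57435 = 0.01031 V

0.01031 V


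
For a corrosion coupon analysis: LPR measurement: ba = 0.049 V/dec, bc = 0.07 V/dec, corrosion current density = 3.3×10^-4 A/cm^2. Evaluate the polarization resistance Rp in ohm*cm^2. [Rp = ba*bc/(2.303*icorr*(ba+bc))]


Apply the Stern-Geary equation: Rp = ba*bc / (2.303*icorr*(ba+bc))
ba*bc = 0.049*0.07 = 0.00343
ba+bc = 0.119; 2.303*icorr*(ba+bc) = 2.303*3.3×10^-4*0.119 = 9.043881×10^-5
Rp = 0.00343 / 9.043881×10^-5 = 37.93 ohm*cm^2

37.93 ohm*cm^2


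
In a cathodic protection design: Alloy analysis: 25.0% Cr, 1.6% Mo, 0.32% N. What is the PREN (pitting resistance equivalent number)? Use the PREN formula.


Apply the PREN formula: PREN = Cr + 3.3*Mo + 16*N
PREN = 25.0 + 3.3*1.6 + 16*0.32
PREN = 25.0 + 5.28 + 5.12 = 35.4

35.4


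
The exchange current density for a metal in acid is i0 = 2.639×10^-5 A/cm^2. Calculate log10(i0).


i0 = 2.639×10^-5 A/cm^2
log10(i0) = -4.579

-4.579


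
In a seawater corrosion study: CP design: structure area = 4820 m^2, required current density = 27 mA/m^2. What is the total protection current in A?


I = area * current density, then convert mA → A (÷1000)
I = 4820 * 27 / 1000 = 130.14 A

130.14 A


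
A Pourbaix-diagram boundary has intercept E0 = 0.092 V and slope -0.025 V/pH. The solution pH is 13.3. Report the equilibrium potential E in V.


Apply the Pourbaix line equation: E = E0 + slope*pH
E = 0.092 + (-0.025)*13.3 = 0.092 + (-0.3325) = -0.2405 V
Rounded to 4 decimal places: E = -0.2405 V

-0.2405 V


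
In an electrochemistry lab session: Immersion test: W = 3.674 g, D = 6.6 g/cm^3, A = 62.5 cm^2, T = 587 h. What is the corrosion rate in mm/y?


Apply the mm/y weight-loss relation: CR = 87600 * W / (D * A * T)
Numerator: 87600 * 3.674 = 321842.4
Denominator: 6.6 * 62.5 * 587 = 242137.5
CR = 321842.4 / 242137.5 = 1.329172 mm/y

1.329172 mm/y


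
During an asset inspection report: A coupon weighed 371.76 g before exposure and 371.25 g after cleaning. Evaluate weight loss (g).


Weight loss = initial − final
WL = 371.76 − 371.25 = 0.51 g

0.51 g


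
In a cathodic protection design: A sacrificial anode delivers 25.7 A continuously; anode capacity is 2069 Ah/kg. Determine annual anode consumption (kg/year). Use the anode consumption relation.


Annual consumption = current * hours per year / capacity
Rate = 25.7 * 8760 / 2069 = 108.8 kg/year

108.8 kg/year


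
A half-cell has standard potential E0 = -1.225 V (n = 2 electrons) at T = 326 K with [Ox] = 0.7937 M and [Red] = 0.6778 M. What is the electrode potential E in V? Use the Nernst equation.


Apply the Nernst equation: E = E0 + (RT/nF)*ln([Ox]/[Red])
Step 1: RT/nF = 8.314*326/(2*96485) = 0.01404552 V
Step 2: [Ox]/[Red] = 0.7937/0.6778 = 1.170994
Step 3: ln(1.170994) = 0.157853
Step 4: correction = 0.01404552 * 0.157853 = 0.002 V
E = -1.225 + 0.002 = -1.223 V

-1.223 V


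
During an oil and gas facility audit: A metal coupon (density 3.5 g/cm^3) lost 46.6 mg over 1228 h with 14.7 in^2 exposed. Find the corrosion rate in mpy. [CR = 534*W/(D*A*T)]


Apply the mpy weight-loss relation: CR = 534 * W / (D * A * T)
Numerator: 534 * 46.6 = 24884.4
Denominator: 3.5 * 14.7 * 1228 = 63180.6
CR = 24884.4 / 63180.6 = 0.39386 mpy

0.39386 mpy


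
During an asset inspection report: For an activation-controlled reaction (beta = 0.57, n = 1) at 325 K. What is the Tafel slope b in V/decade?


Apply the Tafel slope relation: b = 2.303*R*T/(beta*n*F)
Numerator: 2.303 * 8.314 * 325 = 6222.82
Denominator: 0.57 * 1 * 96485 = 54996.45
b = 6222.82 / 54996.45 = 0.113 V/decade

0.113 V/decade


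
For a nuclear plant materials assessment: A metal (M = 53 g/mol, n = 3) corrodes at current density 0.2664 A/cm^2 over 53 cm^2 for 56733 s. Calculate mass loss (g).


Apply Faraday's law: m = i*A*t*M / (n*F)
Total charge passed Q = i*A*t = 0.2664*53*56733 = 801024.5736 C
m = Q*M/(n*F) = 801024.5736*53/(3*96485) = 146.67 g

146.67 g


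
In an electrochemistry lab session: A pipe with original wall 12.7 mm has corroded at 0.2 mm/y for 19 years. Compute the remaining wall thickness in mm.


Remaining wall = original − CR × time
t = 12.7 − 0.2*19 = 12.7 − 3.8 = 8.9 mm

8.9 mm


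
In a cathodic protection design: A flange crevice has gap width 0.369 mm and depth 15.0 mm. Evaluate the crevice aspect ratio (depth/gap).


Aspect ratio = depth / gap
Ratio = 15.0 / 0.369 = 40.7

40.7


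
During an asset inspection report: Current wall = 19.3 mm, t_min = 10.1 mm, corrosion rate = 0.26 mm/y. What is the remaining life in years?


Apply the remaining-life relation: RL = (t_current − t_min) / CR
RL = (19.3 − 10.1) / 0.26 = 9.2 / 0.26 = 35.4 years

35.4 years


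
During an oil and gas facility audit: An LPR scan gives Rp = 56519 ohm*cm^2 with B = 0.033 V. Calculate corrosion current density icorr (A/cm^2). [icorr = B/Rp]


Apply the Stern-Geary relation: icorr = B / Rp
icorr = 0.033 / 56519 = 5.839×10^-7 A/cm^2

5.839×10^-7 A/cm^2


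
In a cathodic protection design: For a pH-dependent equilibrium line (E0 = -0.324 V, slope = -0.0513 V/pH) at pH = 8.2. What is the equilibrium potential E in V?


Apply the Pourbaix line equation: E = E0 + slope*pH
E = -0.324 + (-0.0513)*8.2 = -0.324 + (-0.42066) = -0.74466 V
Rounded to 3 decimal places: E = -0.745 V

-0.745 V


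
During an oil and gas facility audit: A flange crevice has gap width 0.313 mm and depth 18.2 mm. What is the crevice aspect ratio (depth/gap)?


Aspect ratio = depth / gap
Ratio = 18.2 / 0.313 = 58.1

58.1


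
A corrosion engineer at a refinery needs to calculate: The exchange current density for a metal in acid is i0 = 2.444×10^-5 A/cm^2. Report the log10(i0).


i0 = 2.444×10^-5 A/cm^2
log10(i0) = -4.612

-4.612


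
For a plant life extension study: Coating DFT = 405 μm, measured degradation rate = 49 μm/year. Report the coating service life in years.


Service life = thickness / degradation rate
Life = 405 / 49 = 8.3 years

8.3 years


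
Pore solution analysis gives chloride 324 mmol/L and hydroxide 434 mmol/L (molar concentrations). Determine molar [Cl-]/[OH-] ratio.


Threshold parameter = [Cl-] / [OH-] (molar basis; both in mmol/L, so units cancel)
Ratio = 324 / 434 = 0.75

0.75


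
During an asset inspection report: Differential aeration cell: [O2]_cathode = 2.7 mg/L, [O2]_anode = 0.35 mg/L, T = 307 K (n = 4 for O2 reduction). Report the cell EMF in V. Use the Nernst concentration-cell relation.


Apply the Nernst concentration-cell relation: E = (RT/nF)*ln(C_cathode/C_anode)
RT/nF = 8.314*307/(4*96485) = 0.00661346 V
ln(2.7/0.35) = 2.04307
E = 0.00661346 * 2.04307 = 0.01351 V

0.01351 V


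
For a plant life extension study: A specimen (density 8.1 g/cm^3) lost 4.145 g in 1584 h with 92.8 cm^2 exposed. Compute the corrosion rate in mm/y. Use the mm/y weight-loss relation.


Apply the mm/y weight-loss relation: CR = 87600 * W / (D * A * T)
Numerator: 87600 * 4.145 = 363102.0
Denominator: 8.1 * 92.8 * 1584 = 1190661.12
CR = 363102.0 / 1190661.12 = 0.30496 mm/y

0.30496 mm/y


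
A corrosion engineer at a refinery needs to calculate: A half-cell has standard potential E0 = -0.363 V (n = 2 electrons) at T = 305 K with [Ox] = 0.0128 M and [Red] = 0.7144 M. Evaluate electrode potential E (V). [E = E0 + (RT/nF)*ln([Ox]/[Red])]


Apply the Nernst equation: E = E0 + (RT/nF)*ln([Ox]/[Red])
Step 1: RT/nF = 8.314*305/(2*96485) = 0.01314075 V
Step 2: [Ox]/[Red] = 0.0128/0.7144 = 0.017917
Step 3: ln(0.017917) = -4.022005
Step 4: correction = 0.01314075 * -4.022005 = -0.0529 V
E = -0.363 + -0.0529 = -0.4159 V

-0.4159 V


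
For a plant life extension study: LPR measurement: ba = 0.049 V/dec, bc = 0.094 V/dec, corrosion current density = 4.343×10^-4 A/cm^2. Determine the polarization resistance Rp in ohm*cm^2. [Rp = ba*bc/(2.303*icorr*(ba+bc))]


Apply the Stern-Geary equation: Rp = ba*bc / (2.303*icorr*(ba+bc))
ba*bc = 0.049*0.094 = 0.004606
ba+bc = 0.143; 2.303*icorr*(ba+bc) = 2.303*4.343×10^-4*0.143 = 1.4302758×10^-4
Rp = 0.004606 / 1.4302758×10^-4 = 32.2 ohm*cm^2

32.2 ohm*cm^2


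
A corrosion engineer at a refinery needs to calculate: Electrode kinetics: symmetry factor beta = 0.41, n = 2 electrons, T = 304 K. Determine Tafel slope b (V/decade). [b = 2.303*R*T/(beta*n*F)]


Apply the Tafel slope relation: b = 2.303*R*T/(beta*n*F)
Numerator: 2.303 * 8.314 * 304 = 5820.73
Denominator: 0.41 * 2 * 96485 = 79117.7
b = 5820.73 / 79117.7 = 0.0736 V/decade

0.0736 V/decade


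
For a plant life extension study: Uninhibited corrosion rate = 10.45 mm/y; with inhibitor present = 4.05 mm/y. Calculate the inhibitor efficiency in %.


Apply the inhibitor-efficiency definition: IE = (CR_blank − CR_inh)/CR_blank × 100
IE = (10.45 − 4.05) / 10.45 × 100
IE = 6.4 / 10.45 × 100 = 61.2 %

61.2 %


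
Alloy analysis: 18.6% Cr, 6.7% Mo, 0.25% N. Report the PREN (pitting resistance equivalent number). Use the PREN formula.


Apply the PREN formula: PREN = Cr + 3.3*Mo + 16*N
PREN = 18.6 + 3.3*6.7 + 16*0.25
PREN = 18.6 + 22.11 + 4.0 = 44.71

44.71


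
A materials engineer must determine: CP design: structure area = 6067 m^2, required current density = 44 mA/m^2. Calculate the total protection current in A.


I = area * current density, then convert mA → A (÷1000)
I = 6067 * 44 / 1000 = 266.95 A

266.95 A


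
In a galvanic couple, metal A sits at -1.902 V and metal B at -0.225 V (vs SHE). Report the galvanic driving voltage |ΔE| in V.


Driving voltage is the absolute potential difference.
|ΔE| = |-1.902 − (-0.225)| = 1.677 V

1.677 V


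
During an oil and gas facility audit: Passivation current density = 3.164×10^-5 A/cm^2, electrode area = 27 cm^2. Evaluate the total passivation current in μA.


I = i_pass * A, then convert A → μA (×10^6)
I = 3.164×10^-5 * 27 * 10^6 = 854.28 μA

854.28 μA


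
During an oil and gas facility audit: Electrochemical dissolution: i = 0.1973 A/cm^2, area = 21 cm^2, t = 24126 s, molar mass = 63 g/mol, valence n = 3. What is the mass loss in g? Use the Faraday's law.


Apply Faraday's law: m = i*A*t*M / (n*F)
Total charge passed Q = i*A*t = 0.1973*21*24126 = 99961.2558 C
m = Q*M/(n*F) = 99961.2558*63/(3*96485) = 21.7566 g

21.7566 g


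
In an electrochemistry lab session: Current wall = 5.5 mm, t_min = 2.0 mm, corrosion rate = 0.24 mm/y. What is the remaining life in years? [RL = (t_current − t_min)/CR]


Apply the remaining-life relation: RL = (t_current − t_min) / CR
RL = (5.5 − 2.0) / 0.24 = 3.5 / 0.24 = 14.6 years

14.6 years


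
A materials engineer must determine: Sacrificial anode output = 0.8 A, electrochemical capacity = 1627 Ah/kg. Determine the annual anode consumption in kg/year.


Annual consumption = current * hours per year / capacity
Rate = 0.8 * 8760 / 1627 = 4.3 kg/year

4.3 kg/year


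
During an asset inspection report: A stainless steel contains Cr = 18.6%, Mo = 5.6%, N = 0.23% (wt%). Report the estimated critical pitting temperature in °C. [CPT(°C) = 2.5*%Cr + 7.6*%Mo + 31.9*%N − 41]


Apply the ASTM G48 empirical CPT estimate: CPT(°C) = 2.5*%Cr + 7.6*%Mo + 31.9*%N − 41
2.5*18.6 = 46.5; 7.6*5.6 = 42.56; 31.9*0.23 = 7.337
CPT = 46.5 + 42.56 + 7.337 − 41 = 55.397 °C
Rounded to 0.1 °C: CPT ≈ 55.4 °C

55.4 °C


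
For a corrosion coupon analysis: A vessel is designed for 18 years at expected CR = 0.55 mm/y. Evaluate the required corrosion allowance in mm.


Corrosion allowance = CR × design life
CA = 0.55 * 18 = 9.9 mm

9.9 mm


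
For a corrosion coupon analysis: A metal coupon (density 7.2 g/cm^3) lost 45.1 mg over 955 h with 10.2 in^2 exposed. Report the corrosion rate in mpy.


Apply the mpy weight-loss relation: CR = 534 * W / (D * A * T)
Numerator: 534 * 45.1 = 24083.4
Denominator: 7.2 * 10.2 * 955 = 70135.2
CR = 24083.4 / 70135.2 = 0.343 mpy

0.343 mpy


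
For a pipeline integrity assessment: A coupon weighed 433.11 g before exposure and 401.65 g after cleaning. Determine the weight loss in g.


Weight loss = initial − final
WL = 433.11 − 401.65 = 31.46 g

31.46 g


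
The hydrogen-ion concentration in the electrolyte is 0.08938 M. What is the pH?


pH = −log10[H+]
pH = −log10(0.08938) = 1.05

1.05


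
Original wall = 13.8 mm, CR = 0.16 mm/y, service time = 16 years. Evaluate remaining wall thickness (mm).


Remaining wall = original − CR × time
t = 13.8 − 0.16*16 = 13.8 − 2.56 = 11.24 mm

11.24 mm


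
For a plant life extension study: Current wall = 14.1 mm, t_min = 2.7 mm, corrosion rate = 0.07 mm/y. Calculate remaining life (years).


Apply the remaining-life relation: RL = (t_current − t_min) / CR
RL = (14.1 − 2.7) / 0.07 = 11.4 / 0.07 = 162.9 years

162.9 years


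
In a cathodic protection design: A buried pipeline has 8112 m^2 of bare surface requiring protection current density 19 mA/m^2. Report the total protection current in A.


I = area * current density, then convert mA → A (÷1000)
I = 8112 * 19 / 1000 = 154.13 A

154.13 A


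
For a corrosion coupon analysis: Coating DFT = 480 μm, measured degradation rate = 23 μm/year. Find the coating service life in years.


Service life = thickness / degradation rate
Life = 480 / 23 = 20.9 years

20.9 years


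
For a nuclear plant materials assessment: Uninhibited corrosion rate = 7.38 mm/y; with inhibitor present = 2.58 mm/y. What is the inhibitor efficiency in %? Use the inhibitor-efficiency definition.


Apply the inhibitor-efficiency definition: IE = (CR_blank − CR_inh)/CR_blank × 100
IE = (7.38 − 2.58) / 7.38 × 100
IE = 4.8 / 7.38 × 100 = 65.0 %

65.0 %


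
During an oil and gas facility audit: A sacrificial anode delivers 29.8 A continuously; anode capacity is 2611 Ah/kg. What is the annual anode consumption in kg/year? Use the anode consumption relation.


Annual consumption = current * hours per year / capacity
Rate = 29.8 * 8760 / 2611 = 100.0 kg/year

100.0 kg/year


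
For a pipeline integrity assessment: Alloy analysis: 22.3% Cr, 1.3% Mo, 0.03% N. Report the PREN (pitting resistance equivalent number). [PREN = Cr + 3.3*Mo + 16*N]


Apply the PREN formula: PREN = Cr + 3.3*Mo + 16*N
PREN = 22.3 + 3.3*1.3 + 16*0.03
PREN = 22.3 + 4.29 + 0.48 = 27.07

27.07


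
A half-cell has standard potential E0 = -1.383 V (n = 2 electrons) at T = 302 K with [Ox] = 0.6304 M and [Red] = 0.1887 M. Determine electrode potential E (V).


Apply the Nernst equation: E = E0 + (RT/nF)*ln([Ox]/[Red])
Step 1: RT/nF = 8.314*302/(2*96485) = 0.01301149 V
Step 2: [Ox]/[Red] = 0.6304/0.1887 = 3.340753
Step 3: ln(3.340753) = 1.206196
Step 4: correction = 0.01301149 * 1.206196 = 0.016 V
E = -1.383 + 0.016 = -1.367 V

-1.367 V


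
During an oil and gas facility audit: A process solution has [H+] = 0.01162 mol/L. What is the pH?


pH = −log10[H+]
pH = −log10(0.01162) = 1.93

1.93


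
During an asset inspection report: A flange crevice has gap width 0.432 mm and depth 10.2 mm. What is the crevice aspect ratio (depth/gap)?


Aspect ratio = depth / gap
Ratio = 10.2 / 0.432 = 23.6

23.6


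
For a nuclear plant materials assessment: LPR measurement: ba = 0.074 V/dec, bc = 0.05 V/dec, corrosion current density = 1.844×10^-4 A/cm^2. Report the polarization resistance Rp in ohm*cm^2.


Apply the Stern-Geary equation: Rp = ba*bc / (2.303*icorr*(ba+bc))
ba*bc = 0.074*0.05 = 0.0037
ba+bc = 0.124; 2.303*icorr*(ba+bc) = 2.303*1.844×10^-4*0.124 = 5.2659477×10^-5
Rp = 0.0037 / 5.2659477×10^-5 = 70.26 ohm*cm^2

70.26 ohm*cm^2


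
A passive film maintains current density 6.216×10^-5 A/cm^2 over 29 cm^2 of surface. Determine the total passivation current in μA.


I = i_pass * A, then convert A → μA (×10^6)
I = 6.216×10^-5 * 29 * 10^6 = 1802.64 μA

1802.64 μA


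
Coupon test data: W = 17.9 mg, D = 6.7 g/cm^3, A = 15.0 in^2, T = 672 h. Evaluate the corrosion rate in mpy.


Apply the mpy weight-loss relation: CR = 534 * W / (D * A * T)
Numerator: 534 * 17.9 = 9558.6
Denominator: 6.7 * 15.0 * 672 = 67536.0
CR = 9558.6 / 67536.0 = 0.142 mpy

0.142 mpy


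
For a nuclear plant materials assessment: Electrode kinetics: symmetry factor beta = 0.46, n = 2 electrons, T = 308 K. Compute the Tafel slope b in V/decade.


Apply the Tafel slope relation: b = 2.303*R*T/(beta*n*F)
Numerator: 2.303 * 8.314 * 308 = 5897.32
Denominator: 0.46 * 2 * 96485 = 88766.2
b = 5897.32 / 88766.2 = 0.0664 V/decade

0.0664 V/decade


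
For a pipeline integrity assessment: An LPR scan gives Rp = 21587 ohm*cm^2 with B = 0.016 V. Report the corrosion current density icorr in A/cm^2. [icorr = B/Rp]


Apply the Stern-Geary relation: icorr = B / Rp
icorr = 0.016 / 21587 = 7.412×10^-7 A/cm^2

7.412×10^-7 A/cm^2


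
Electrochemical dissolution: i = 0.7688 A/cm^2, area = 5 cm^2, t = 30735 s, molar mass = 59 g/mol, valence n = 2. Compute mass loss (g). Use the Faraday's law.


Apply Faraday's law: m = i*A*t*M / (n*F)
Total charge passed Q = i*A*t = 0.7688*5*30735 = 118145.34 C
m = Q*M/(n*F) = 118145.34*59/(2*96485) = 36.12258 g

36.12258 g


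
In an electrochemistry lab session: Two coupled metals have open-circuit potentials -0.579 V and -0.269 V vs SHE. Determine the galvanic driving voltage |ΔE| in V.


Driving voltage is the absolute potential difference.
|ΔE| = |-0.579 − (-0.269)| = 0.31 V

0.31 V


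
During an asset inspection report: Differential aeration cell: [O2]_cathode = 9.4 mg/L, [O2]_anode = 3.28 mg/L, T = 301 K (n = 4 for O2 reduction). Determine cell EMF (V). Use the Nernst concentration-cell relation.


Apply the Nernst concentration-cell relation: E = (RT/nF)*ln(C_cathode/C_anode)
RT/nF = 8.314*301/(4*96485) = 0.0064842 V
ln(9.4/3.28) = 1.05287
E = 0.0064842 * 1.05287 = 0.00683 V

0.00683 V


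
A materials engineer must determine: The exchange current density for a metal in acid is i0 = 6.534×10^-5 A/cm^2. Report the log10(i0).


i0 = 6.534×10^-5 A/cm^2
log10(i0) = -4.185

-4.185


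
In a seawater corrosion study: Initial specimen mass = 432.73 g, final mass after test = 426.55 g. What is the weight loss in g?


Weight loss = initial − final
WL = 432.73 − 426.55 = 6.18 g

6.18 g


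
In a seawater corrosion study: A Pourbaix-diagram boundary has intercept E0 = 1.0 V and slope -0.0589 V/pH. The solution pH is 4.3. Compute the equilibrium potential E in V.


Apply the Pourbaix line equation: E = E0 + slope*pH
E = 1.0 + (-0.0589)*4.3 = 1.0 + (-0.25327) = 0.74673 V
Rounded to 4 decimal places: E = 0.7467 V

0.7467 V


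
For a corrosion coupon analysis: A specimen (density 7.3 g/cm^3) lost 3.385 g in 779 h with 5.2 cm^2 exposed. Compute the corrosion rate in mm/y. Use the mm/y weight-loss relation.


Apply the mm/y weight-loss relation: CR = 87600 * W / (D * A * T)
Numerator: 87600 * 3.385 = 296526.0
Denominator: 7.3 * 5.2 * 779 = 29570.84
CR = 296526.0 / 29570.84 = 10.027649 mm/y

10.027649 mm/y


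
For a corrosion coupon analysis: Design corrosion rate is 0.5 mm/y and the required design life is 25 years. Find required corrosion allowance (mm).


Corrosion allowance = CR × design life
CA = 0.5 * 25 = 12.5 mm

12.5 mm


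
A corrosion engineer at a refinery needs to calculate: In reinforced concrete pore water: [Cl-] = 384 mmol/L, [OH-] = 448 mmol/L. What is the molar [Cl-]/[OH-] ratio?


Threshold parameter = [Cl-] / [OH-] (molar basis; both in mmol/L, so units cancel)
Ratio = 384 / 448 = 0.86

0.86


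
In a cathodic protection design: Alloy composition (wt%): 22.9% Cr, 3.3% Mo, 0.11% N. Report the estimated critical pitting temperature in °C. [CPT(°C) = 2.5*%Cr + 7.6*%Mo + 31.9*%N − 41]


Apply the ASTM G48 empirical CPT estimate: CPT(°C) = 2.5*%Cr + 7.6*%Mo + 31.9*%N − 41
2.5*22.9 = 57.25; 7.6*3.3 = 25.08; 31.9*0.11 = 3.509
CPT = 57.25 + 25.08 + 3.509 − 41 = 44.839 °C
Rounded to 0.1 °C: CPT ≈ 44.8 °C

44.8 °C


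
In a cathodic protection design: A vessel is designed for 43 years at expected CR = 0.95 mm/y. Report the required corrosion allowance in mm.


Corrosion allowance = CR × design life
CA = 0.95 * 43 = 40.85 mm

40.85 mm


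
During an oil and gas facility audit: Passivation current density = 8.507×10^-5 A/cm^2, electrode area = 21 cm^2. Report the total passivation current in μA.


I = i_pass * A, then convert A → μA (×10^6)
I = 8.507×10^-5 * 21 * 10^6 = 1786.47 μA

1786.47 μA


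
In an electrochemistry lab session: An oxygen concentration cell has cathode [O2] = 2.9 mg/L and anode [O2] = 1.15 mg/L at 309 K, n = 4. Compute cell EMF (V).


Apply the Nernst concentration-cell relation: E = (RT/nF)*ln(C_cathode/C_anode)
RT/nF = 8.314*309/(4*96485) = 0.00665654 V
ln(2.9/1.15) = 0.92495
E = 0.00665654 * 0.92495 = 0.00616 V

0.00616 V


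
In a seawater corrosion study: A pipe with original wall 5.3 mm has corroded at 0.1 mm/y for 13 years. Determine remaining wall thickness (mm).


Remaining wall = original − CR × time
t = 5.3 − 0.1*13 = 5.3 − 1.3 = 4.0 mm

4.0 mm


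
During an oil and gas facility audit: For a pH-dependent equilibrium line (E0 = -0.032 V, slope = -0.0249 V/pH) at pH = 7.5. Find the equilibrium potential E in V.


Apply the Pourbaix line equation: E = E0 + slope*pH
E = -0.032 + (-0.0249)*7.5 = -0.032 + (-0.18675) = -0.21875 V
Rounded to 4 decimal places: E = -0.2188 V

-0.2188 V


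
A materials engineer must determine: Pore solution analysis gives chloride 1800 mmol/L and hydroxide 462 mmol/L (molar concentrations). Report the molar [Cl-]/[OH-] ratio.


Threshold parameter = [Cl-] / [OH-] (molar basis; both in mmol/L, so units cancel)
Ratio = 1800 / 462 = 3.9

3.9


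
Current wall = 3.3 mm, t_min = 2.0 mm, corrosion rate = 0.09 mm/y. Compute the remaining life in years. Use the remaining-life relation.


Apply the remaining-life relation: RL = (t_current − t_min) / CR
RL = (3.3 − 2.0) / 0.09 = 1.3 / 0.09 = 14.4 years

14.4 years


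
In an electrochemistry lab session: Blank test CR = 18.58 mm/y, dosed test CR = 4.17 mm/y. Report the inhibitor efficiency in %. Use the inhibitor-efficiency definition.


Apply the inhibitor-efficiency definition: IE = (CR_blank − CR_inh)/CR_blank × 100
IE = (18.58 − 4.17) / 18.58 × 100
IE = 14.41 / 18.58 × 100 = 77.6 %

77.6 %


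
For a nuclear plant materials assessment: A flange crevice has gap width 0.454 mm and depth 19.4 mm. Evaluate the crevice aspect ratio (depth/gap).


Aspect ratio = depth / gap
Ratio = 19.4 / 0.454 = 42.7

42.7


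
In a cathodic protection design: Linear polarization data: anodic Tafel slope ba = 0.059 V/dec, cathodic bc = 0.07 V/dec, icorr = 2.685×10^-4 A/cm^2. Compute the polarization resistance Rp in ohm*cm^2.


Apply the Stern-Geary equation: Rp = ba*bc / (2.303*icorr*(ba+bc))
ba*bc = 0.059*0.07 = 0.00413
ba+bc = 0.129; 2.303*icorr*(ba+bc) = 2.303*2.685×10^-4*0.129 = 7.976786×10^-5
Rp = 0.00413 / 7.976786×10^-5 = 51.8 ohm*cm^2

51.8 ohm*cm^2


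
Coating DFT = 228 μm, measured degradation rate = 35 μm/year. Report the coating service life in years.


Service life = thickness / degradation rate
Life = 228 / 35 = 6.5 years

6.5 years


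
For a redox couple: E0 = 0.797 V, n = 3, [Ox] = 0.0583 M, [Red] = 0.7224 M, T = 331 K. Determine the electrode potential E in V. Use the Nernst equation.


Apply the Nernst equation: E = E0 + (RT/nF)*ln([Ox]/[Red])
Step 1: RT/nF = 8.314*331/(3*96485) = 0.00950729 V
Step 2: [Ox]/[Red] = 0.0583/0.7224 = 0.080703
Step 3: ln(0.080703) = -2.51698
Step 4: correction = 0.00950729 * -2.51698 = -0.024 V
E = 0.797 + -0.024 = 0.773 V

0.773 V


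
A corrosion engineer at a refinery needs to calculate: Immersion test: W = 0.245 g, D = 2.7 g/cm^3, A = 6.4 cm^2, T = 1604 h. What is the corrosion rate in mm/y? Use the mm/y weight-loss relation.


Apply the mm/y weight-loss relation: CR = 87600 * W / (D * A * T)
Numerator: 87600 * 0.245 = 21462.0
Denominator: 2.7 * 6.4 * 1604 = 27717.12
CR = 21462.0 / 27717.12 = 0.77432 mm/y

0.77432 mm/y


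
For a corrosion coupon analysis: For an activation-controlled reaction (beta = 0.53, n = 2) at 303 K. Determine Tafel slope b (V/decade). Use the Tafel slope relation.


Apply the Tafel slope relation: b = 2.303*R*T/(beta*n*F)
Numerator: 2.303 * 8.314 * 303 = 5801.58
Denominator: 0.53 * 2 * 96485 = 102274.1
b = 5801.58 / 102274.1 = 0.0567 V/decade

0.0567 V/decade


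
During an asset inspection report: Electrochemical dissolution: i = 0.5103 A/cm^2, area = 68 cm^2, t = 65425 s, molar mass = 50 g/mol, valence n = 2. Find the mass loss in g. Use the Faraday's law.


Apply Faraday's law: m = i*A*t*M / (n*F)
Total charge passed Q = i*A*t = 0.5103*68*65425 = 2270273.67 C
m = Q*M/(n*F) = 2270273.67*50/(2*96485) = 588.245 g

588.245 g


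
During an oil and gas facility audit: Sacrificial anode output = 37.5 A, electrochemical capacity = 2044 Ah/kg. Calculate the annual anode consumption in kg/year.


Annual consumption = current * hours per year / capacity
Rate = 37.5 * 8760 / 2044 = 160.7 kg/year

160.7 kg/year


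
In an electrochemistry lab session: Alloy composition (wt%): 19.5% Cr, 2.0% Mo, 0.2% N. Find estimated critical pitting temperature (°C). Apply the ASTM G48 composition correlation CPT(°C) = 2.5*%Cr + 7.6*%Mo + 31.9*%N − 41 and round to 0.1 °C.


Apply the ASTM G48 empirical CPT estimate: CPT(°C) = 2.5*%Cr + 7.6*%Mo + 31.9*%N − 41
2.5*19.5 = 48.75; 7.6*2.0 = 15.2; 31.9*0.2 = 6.38
CPT = 48.75 + 15.2 + 6.38 − 41 = 29.33 °C
Rounded to 0.1 °C: CPT ≈ 29.3 °C

29.3 °C


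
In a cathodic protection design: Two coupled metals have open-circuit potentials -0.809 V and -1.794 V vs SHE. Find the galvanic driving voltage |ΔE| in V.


Driving voltage is the absolute potential difference.
|ΔE| = |-0.809 − (-1.794)| = 0.985 V

0.985 V


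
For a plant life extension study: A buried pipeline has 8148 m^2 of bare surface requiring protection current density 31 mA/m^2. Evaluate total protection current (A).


I = area * current density, then convert mA → A (÷1000)
I = 8148 * 31 / 1000 = 252.59 A

252.59 A


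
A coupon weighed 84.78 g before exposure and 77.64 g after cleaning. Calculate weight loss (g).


Weight loss = initial − final
WL = 84.78 − 77.64 = 7.14 g

7.14 g


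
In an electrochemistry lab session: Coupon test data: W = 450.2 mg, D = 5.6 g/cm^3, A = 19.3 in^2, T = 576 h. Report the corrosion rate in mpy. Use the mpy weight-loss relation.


Apply the mpy weight-loss relation: CR = 534 * W / (D * A * T)
Numerator: 534 * 450.2 = 240406.8
Denominator: 5.6 * 19.3 * 576 = 62254.08
CR = 240406.8 / 62254.08 = 3.862 mpy

3.862 mpy


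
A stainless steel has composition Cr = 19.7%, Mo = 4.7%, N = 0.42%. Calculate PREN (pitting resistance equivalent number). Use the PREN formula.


Apply the PREN formula: PREN = Cr + 3.3*Mo + 16*N
PREN = 19.7 + 3.3*4.7 + 16*0.42
PREN = 19.7 + 15.51 + 6.72 = 41.93

41.93


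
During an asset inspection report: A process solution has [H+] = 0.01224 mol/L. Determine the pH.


pH = −log10[H+]
pH = −log10(0.01224) = 1.91

1.91


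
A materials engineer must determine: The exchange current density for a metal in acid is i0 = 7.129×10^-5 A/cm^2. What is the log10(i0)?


i0 = 7.129×10^-5 A/cm^2
log10(i0) = -4.147

-4.147


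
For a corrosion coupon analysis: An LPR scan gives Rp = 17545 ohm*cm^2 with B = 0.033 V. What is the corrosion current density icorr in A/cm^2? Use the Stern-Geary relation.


Apply the Stern-Geary relation: icorr = B / Rp
icorr = 0.033 / 17545 = 1.881×10^-6 A/cm^2

1.881×10^-6 A/cm^2
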